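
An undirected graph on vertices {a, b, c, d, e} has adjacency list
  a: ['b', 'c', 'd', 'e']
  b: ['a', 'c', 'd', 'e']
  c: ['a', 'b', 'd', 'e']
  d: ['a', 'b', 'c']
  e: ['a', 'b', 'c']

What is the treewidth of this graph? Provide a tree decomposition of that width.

The largest bag has 4 vertices, giving width 3; this decomposition certifies tw(G) ≤ 3. For the lower bound, the 4 vertices {a, b, c, d} are pairwise adjacent, and any tree decomposition puts a clique entirely inside one bag — forcing width ≥ 3. The upper and lower bounds meet at 3, so that is the treewidth.

Treewidth 3.
One optimal decomposition is:
Bags: B1 = {a, b, c, e}  B2 = {a, b, c, d}
Tree: B1–B2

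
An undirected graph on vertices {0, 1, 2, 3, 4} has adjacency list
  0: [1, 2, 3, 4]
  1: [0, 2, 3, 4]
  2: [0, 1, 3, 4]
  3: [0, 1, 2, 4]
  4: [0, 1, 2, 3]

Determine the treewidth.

A width-4 tree decomposition is:
Bags: B1 = {0, 1, 2, 3, 4}
Tree: (single bag)
With just one bag of size 5, the width is 5 − 1 = 4, so tw(G) ≤ 4. Conversely, {0, 1, 2, 3, 4} is a clique of size 5, and the vertices of any clique must share a bag in every tree decomposition; so some bag has ≥ 5 vertices and tw(G) ≥ 4. Hence tw(G) = 4 exactly.

4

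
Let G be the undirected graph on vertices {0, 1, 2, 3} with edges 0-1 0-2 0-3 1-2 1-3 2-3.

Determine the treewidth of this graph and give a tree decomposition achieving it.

Treewidth 3.
One optimal decomposition is:
Bags: B1 = {0, 1, 2, 3}
Tree: (single bag)

A single bag containing all 4 vertices is trivially a valid decomposition of width 3. Conversely, {0, 1, 2, 3} is a clique of size 4, and the vertices of any clique must share a bag in every tree decomposition; so some bag has ≥ 4 vertices and tw(G) ≥ 3. Combining the bounds, tw(G) = 3.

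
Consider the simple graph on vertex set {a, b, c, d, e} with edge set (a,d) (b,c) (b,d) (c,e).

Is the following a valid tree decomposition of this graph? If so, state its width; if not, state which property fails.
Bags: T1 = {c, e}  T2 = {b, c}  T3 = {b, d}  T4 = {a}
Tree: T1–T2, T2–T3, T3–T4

A tree decomposition must satisfy three properties: every vertex lies in some bag; for every edge, both endpoints lie together in some bag; and for every vertex, the bags containing it form a connected subtree. Here edge (d,a) lies in no bag, so the decomposition is invalid.

No — edge (d,a) lies in no bag.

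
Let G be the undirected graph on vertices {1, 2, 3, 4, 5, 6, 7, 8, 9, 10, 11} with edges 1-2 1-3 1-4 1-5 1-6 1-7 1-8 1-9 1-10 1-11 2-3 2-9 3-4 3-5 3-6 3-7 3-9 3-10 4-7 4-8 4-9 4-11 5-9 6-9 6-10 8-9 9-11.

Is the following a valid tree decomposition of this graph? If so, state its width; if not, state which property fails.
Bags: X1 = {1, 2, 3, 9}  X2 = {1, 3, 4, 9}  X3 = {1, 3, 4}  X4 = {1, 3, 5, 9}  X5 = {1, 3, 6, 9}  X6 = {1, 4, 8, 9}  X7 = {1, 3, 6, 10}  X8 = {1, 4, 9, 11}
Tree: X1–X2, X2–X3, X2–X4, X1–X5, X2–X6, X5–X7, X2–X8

A tree decomposition must satisfy three properties: every vertex lies in some bag; for every edge, both endpoints lie together in some bag; and for every vertex, the bags containing it form a connected subtree. Here vertex 7 appears in no bag, so the decomposition is invalid.

No — vertex 7 appears in no bag.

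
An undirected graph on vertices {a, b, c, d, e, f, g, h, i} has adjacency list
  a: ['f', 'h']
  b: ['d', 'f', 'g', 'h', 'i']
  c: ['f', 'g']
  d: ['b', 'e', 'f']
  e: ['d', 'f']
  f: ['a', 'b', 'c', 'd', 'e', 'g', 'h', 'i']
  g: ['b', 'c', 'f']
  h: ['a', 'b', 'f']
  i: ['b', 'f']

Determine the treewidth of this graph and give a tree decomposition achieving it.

Each bag holds 3 vertices, so the decomposition has width 2, which upper-bounds the treewidth. For the lower bound, the 3 vertices {d, e, f} are pairwise adjacent, and any tree decomposition puts a clique entirely inside one bag — forcing width ≥ 2. Combining the bounds, tw(G) = 2.

Treewidth 2.
One optimal decomposition is:
Bags: B1 = {b, d, f}  B2 = {b, f, i}  B3 = {b, f, g}  B4 = {b, f, h}  B5 = {a, f, h}  B6 = {c, f, g}  B7 = {d, e, f}
Tree: B1–B2, B2–B3, B1–B4, B4–B5, B3–B6, B1–B7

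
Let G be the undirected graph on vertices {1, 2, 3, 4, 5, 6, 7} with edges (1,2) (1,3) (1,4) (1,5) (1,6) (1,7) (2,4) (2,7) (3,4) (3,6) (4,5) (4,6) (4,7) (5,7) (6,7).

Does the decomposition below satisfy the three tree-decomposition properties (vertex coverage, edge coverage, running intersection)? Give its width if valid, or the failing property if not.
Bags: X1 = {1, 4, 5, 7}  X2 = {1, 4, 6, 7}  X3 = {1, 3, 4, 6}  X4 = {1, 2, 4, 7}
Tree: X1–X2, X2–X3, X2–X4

Vertex coverage: the bags together contain {1, 2, 3, 4, 5, 6, 7}, the full vertex set. Edge coverage: each edge of G has both endpoints in at least one bag. Running intersection: for every vertex, the bags containing it form a connected subtree. All three properties hold, so this is a valid tree decomposition of width max|bag| − 1 = 3, and hence tw(G) ≤ 3.

Yes; width 3.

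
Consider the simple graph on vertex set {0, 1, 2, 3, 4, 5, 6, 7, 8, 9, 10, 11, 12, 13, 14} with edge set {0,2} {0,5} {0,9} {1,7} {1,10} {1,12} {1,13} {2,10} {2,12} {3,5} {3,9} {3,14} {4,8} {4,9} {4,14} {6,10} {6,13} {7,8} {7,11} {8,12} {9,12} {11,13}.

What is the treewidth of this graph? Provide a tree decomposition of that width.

Every bag has size at most 4, so the width is 4 − 1 = 3 and tw(G) ≤ 3. For the lower bound: the 4 vertex sets {6,11,13}, {7}, {1}, {2,8,10,12} are disjoint, each induces a connected subgraph, and every pair is joined by at least one edge of G. Contracting each set to a single vertex therefore yields K_{4} as a minor, and since treewidth is minor-monotone, tw(G) ≥ tw(K_{4}) = 3. The upper and lower bounds meet at 3, so that is the treewidth.

Treewidth 3.
One such decomposition:
Bags: B1 = {6, 7, 11, 13}  B2 = {1, 6, 7, 13}  B3 = {1, 6, 7, 10}  B4 = {1, 7, 8, 10}  B5 = {1, 8, 10, 12}  B6 = {2, 8, 10, 12}  B7 = {2, 4, 8, 12}  B8 = {2, 4, 9, 12}  B9 = {0, 2, 4, 9}  B10 = {0, 4, 9, 14}  B11 = {0, 3, 9, 14}  B12 = {0, 3, 5, 14}
Tree: B1–B2, B2–B3, B3–B4, B4–B5, B5–B6, B6–B7, B7–B8, B8–B9, B9–B10, B10–B11, B11–B12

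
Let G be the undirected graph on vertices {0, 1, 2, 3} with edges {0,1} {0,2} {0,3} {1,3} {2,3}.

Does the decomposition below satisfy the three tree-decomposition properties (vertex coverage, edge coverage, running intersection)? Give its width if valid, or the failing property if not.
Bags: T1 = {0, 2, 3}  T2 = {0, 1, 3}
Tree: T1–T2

Checking the three conditions: (i) the bags cover all of {0, 1, 2, 3}; (ii) for each edge, some bag contains both endpoints; (iii) the bags containing any fixed vertex form a subtree. All hold, so the decomposition is valid with width 3 − 1 = 2.

Yes; width 2.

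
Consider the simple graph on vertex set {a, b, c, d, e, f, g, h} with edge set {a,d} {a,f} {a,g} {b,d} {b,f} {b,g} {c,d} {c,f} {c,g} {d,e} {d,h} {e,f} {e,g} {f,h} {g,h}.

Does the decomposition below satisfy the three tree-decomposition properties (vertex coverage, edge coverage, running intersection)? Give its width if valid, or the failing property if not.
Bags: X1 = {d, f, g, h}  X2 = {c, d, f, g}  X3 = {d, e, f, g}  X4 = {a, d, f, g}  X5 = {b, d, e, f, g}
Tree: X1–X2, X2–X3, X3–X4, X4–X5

A tree decomposition must satisfy three properties: every vertex lies in some bag; for every edge, both endpoints lie together in some bag; and for every vertex, the bags containing it form a connected subtree. Here bags containing vertex e are not connected in the tree, so the decomposition is invalid.

No — bags containing vertex e are not connected in the tree.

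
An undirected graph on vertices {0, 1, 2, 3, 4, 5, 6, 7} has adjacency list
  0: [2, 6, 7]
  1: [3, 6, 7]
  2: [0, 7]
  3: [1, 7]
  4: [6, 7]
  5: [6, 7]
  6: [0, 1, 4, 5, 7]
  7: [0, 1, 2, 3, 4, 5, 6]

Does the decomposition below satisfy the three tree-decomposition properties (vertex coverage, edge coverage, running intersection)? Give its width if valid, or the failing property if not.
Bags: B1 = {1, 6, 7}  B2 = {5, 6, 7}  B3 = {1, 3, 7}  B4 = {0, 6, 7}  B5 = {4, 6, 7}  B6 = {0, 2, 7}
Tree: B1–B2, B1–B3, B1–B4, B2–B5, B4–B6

Yes; width 2.

Every vertex of G appears in some bag (union = {0, 1, 2, 3, 4, 5, 6, 7}); every edge is covered by a bag; and for each vertex v the set of bags containing v is connected in the bag tree. The decomposition is therefore valid. The largest bag has 3 vertices, so the width is 2.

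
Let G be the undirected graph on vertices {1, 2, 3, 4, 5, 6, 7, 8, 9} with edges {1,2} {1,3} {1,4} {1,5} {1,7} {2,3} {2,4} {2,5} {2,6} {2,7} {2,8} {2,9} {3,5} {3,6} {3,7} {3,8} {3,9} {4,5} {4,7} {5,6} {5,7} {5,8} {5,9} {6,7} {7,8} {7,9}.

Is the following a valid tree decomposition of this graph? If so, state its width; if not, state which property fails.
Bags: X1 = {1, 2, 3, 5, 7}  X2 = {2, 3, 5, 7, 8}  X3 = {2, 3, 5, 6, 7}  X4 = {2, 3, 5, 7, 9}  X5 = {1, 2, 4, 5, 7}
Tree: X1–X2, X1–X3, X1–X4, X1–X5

Checking the three conditions: (i) the bags cover all of {1, 2, 3, 4, 5, 6, 7, 8, 9}; (ii) for each edge, some bag contains both endpoints; (iii) the bags containing any fixed vertex form a subtree. All hold, so the decomposition is valid with width 5 − 1 = 4.

Yes; width 4.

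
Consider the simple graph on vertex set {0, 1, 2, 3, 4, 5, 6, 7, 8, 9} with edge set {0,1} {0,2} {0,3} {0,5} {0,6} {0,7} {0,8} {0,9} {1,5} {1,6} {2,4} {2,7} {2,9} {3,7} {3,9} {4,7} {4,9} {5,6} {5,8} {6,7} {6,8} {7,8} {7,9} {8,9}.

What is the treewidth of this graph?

A width-3 tree decomposition is:
Bags: B1 = {0, 6, 7, 8}  B2 = {0, 5, 6, 8}  B3 = {0, 7, 8, 9}  B4 = {0, 2, 7, 9}  B5 = {0, 3, 7, 9}  B6 = {2, 4, 7, 9}  B7 = {0, 1, 5, 6}
Tree: B1–B2, B1–B3, B3–B4, B3–B5, B4–B6, B2–B7
Every bag has size at most 4, so the width is 4 − 1 = 3 and tw(G) ≤ 3. Conversely, {0, 1, 5, 6} is a clique of size 4, and the vertices of any clique must share a bag in every tree decomposition; so some bag has ≥ 4 vertices and tw(G) ≥ 3. The upper and lower bounds meet at 3, so that is the treewidth.

3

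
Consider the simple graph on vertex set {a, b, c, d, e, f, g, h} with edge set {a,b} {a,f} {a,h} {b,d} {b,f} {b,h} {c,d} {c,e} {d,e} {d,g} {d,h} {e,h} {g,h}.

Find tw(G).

2

A width-2 tree decomposition is:
Bags: B1 = {b, d, h}  B2 = {d, e, h}  B3 = {a, b, h}  B4 = {c, d, e}  B5 = {d, g, h}  B6 = {a, b, f}
Tree: B1–B2, B1–B3, B2–B4, B1–B5, B3–B6
The largest bag has 3 vertices, giving width 2; this decomposition certifies tw(G) ≤ 2. For the lower bound, the 3 vertices {d, g, h} are pairwise adjacent, and any tree decomposition puts a clique entirely inside one bag — forcing width ≥ 2. Therefore the treewidth is 2.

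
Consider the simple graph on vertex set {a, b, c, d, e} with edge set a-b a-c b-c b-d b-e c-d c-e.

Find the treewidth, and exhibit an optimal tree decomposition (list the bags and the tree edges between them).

The largest bag has 3 vertices, giving width 2; this decomposition certifies tw(G) ≤ 2. Conversely, {b, c, d} is a clique of size 3, and the vertices of any clique must share a bag in every tree decomposition; so some bag has ≥ 3 vertices and tw(G) ≥ 2. Therefore the treewidth is 2.

Treewidth 2.
One such decomposition:
Bags: B1 = {b, c, e}  B2 = {a, b, c}  B3 = {b, c, d}
Tree: B1–B2, B1–B3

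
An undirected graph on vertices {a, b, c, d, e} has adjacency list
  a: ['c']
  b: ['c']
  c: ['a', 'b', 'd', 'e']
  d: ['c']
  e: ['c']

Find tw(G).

A width-1 tree decomposition is:
Bags: B1 = {a, c}  B2 = {c, d}  B3 = {c, e}  B4 = {b, c}
Tree: B1–B2, B2–B3, B3–B4
The largest bag has 2 vertices, giving width 1; this decomposition certifies tw(G) ≤ 1. Any graph with an edge has treewidth ≥ 1, and G has the edge c–a. Therefore the treewidth is 1.

1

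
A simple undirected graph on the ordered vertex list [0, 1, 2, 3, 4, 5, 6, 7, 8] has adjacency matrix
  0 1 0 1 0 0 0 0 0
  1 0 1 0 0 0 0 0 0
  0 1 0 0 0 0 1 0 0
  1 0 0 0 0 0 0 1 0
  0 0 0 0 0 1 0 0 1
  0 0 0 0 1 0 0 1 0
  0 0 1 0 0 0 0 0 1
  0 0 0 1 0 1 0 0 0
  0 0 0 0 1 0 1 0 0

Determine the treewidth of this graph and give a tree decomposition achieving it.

Treewidth 2.
One such decomposition:
Bags: B1 = {4, 6, 8}  B2 = {4, 5, 6}  B3 = {5, 6, 7}  B4 = {3, 6, 7}  B5 = {0, 3, 6}  B6 = {0, 1, 6}  B7 = {1, 2, 6}
Tree: B1–B2, B2–B3, B3–B4, B4–B5, B5–B6, B6–B7

Every bag has size at most 3, so the width is 3 − 1 = 2 and tw(G) ≤ 2. For the lower bound, G contains the cycle 6–8–4–5–7–3–0–1–2–6, so G is not a forest; only forests have treewidth ≤ 1, hence tw(G) ≥ 2. Combining the bounds, tw(G) = 2.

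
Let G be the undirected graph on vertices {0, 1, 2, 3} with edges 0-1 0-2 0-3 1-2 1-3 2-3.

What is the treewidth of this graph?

3

A width-3 tree decomposition is:
Bags: B1 = {0, 1, 2, 3}
Tree: (single bag)
With just one bag of size 4, the width is 4 − 1 = 3, so tw(G) ≤ 3. Conversely, {0, 1, 2, 3} is a clique of size 4, and the vertices of any clique must share a bag in every tree decomposition; so some bag has ≥ 4 vertices and tw(G) ≥ 3. Combining the bounds, tw(G) = 3.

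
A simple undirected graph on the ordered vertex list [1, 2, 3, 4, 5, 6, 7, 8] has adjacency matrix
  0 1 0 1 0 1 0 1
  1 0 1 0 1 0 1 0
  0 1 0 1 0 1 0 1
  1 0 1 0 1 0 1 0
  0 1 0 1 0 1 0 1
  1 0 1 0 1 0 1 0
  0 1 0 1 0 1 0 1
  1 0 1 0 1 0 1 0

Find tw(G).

4

A width-4 tree decomposition is:
Bags: B1 = {1, 2, 4, 6, 8}  B2 = {2, 4, 5, 6, 8}  B3 = {2, 4, 6, 7, 8}  B4 = {2, 3, 4, 6, 8}
Tree: B1–B2, B2–B3, B3–B4
Every bag has size at most 5, so the width is 5 − 1 = 4 and tw(G) ≤ 4. For the lower bound: the 5 vertex sets {1,4}, {5,8}, {6,7}, {2}, {3} are disjoint, each induces a connected subgraph, and every pair is joined by at least one edge of G. Contracting each set to a single vertex therefore yields K_{5} as a minor, and since treewidth is minor-monotone, tw(G) ≥ tw(K_{5}) = 4. The upper and lower bounds meet at 4, so that is the treewidth.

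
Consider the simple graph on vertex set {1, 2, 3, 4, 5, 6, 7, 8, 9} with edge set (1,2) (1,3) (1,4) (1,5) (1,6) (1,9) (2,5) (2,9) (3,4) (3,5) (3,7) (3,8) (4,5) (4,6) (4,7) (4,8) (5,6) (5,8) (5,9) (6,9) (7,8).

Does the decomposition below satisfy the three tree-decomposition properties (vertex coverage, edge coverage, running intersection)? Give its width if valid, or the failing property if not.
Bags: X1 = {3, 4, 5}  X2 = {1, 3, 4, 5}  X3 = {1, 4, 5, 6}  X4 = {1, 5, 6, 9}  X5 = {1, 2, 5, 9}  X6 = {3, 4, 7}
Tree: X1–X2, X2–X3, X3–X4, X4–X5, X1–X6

A tree decomposition must satisfy three properties: every vertex lies in some bag; for every edge, both endpoints lie together in some bag; and for every vertex, the bags containing it form a connected subtree. Here vertex 8 appears in no bag, so the decomposition is invalid.

No — vertex 8 appears in no bag.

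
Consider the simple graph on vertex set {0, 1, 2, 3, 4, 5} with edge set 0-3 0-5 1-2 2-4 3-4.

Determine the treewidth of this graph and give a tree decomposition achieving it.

Each bag holds 2 vertices, so the decomposition has width 1, which upper-bounds the treewidth. Since G has at least one edge (e.g. 5–0), it is not an edgeless graph, so tw(G) ≥ 1. Hence tw(G) = 1 exactly.

Treewidth 1.
One optimal decomposition is:
Bags: B1 = {0, 5}  B2 = {0, 3}  B3 = {3, 4}  B4 = {2, 4}  B5 = {1, 2}
Tree: B1–B2, B2–B3, B3–B4, B4–B5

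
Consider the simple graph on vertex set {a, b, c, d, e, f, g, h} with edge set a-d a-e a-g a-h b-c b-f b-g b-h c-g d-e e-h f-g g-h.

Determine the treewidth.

2

A width-2 tree decomposition is:
Bags: B1 = {b, g, h}  B2 = {a, g, h}  B3 = {b, f, g}  B4 = {b, c, g}  B5 = {a, e, h}  B6 = {a, d, e}
Tree: B1–B2, B1–B3, B3–B4, B2–B5, B5–B6
Each bag holds 3 vertices, so the decomposition has width 2, which upper-bounds the treewidth. Conversely, {a, d, e} is a clique of size 3, and the vertices of any clique must share a bag in every tree decomposition; so some bag has ≥ 3 vertices and tw(G) ≥ 2. Hence tw(G) = 2 exactly.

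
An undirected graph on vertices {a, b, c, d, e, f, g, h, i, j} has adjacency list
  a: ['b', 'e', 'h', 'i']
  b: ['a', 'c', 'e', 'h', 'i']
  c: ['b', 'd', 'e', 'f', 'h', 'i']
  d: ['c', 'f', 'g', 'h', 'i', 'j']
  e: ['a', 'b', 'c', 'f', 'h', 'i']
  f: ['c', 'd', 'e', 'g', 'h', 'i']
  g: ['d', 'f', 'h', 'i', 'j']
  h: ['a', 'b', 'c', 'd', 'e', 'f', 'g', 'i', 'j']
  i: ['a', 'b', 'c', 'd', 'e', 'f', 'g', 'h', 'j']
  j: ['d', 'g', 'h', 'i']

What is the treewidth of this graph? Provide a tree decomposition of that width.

Treewidth 4.
Bags: B1 = {c, e, f, h, i}  B2 = {b, c, e, h, i}  B3 = {c, d, f, h, i}  B4 = {d, f, g, h, i}  B5 = {d, g, h, i, j}  B6 = {a, b, e, h, i}
Tree: B1–B2, B1–B3, B3–B4, B4–B5, B2–B6

Each bag holds 5 vertices, so the decomposition has width 4, which upper-bounds the treewidth. For the lower bound, the 5 vertices {d, g, h, i, j} are pairwise adjacent, and any tree decomposition puts a clique entirely inside one bag — forcing width ≥ 4. Hence tw(G) = 4 exactly.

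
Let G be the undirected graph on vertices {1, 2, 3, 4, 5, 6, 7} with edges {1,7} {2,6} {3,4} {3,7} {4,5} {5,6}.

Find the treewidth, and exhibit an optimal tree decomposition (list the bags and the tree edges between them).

Every bag has size at most 2, so the width is 2 − 1 = 1 and tw(G) ≤ 1. G has an edge, so its treewidth is at least 1. Therefore the treewidth is 1.

Treewidth 1.
One such decomposition:
Bags: B1 = {1, 7}  B2 = {3, 7}  B3 = {3, 4}  B4 = {4, 5}  B5 = {5, 6}  B6 = {2, 6}
Tree: B1–B2, B2–B3, B3–B4, B4–B5, B5–B6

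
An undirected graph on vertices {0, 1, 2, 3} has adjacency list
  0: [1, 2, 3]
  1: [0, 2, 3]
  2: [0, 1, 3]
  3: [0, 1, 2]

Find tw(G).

3

A width-3 tree decomposition is:
Bags: B1 = {0, 1, 2, 3}
Tree: (single bag)
A single bag containing all 4 vertices is trivially a valid decomposition of width 3. For the lower bound, the 4 vertices {0, 1, 2, 3} are pairwise adjacent, and any tree decomposition puts a clique entirely inside one bag — forcing width ≥ 3. Therefore the treewidth is 3.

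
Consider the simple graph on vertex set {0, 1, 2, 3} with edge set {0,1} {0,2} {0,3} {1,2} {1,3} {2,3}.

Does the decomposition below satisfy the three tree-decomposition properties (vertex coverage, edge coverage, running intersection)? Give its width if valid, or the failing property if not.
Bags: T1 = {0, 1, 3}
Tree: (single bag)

No — vertex 2 appears in no bag.

A tree decomposition must satisfy three properties: every vertex lies in some bag; for every edge, both endpoints lie together in some bag; and for every vertex, the bags containing it form a connected subtree. Here vertex 2 appears in no bag, so the decomposition is invalid.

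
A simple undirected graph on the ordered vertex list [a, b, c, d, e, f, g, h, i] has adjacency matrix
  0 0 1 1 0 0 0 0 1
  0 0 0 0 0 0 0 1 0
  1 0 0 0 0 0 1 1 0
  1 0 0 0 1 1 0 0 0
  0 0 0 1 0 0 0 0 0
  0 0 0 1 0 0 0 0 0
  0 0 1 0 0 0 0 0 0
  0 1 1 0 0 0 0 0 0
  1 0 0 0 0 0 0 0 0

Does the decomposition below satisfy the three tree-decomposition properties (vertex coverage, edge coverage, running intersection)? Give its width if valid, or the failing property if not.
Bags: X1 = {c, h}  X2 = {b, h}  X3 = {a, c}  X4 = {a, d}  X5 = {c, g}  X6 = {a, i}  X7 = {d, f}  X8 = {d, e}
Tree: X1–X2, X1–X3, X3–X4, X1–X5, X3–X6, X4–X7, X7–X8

Yes; width 1.

Every vertex of G appears in some bag (union = {a, b, c, d, e, f, g, h, i}); every edge is covered by a bag; and for each vertex v the set of bags containing v is connected in the bag tree. The decomposition is therefore valid. The largest bag has 2 vertices, so the width is 1.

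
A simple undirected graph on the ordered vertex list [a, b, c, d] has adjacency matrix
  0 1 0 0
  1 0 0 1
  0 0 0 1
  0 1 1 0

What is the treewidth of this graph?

A width-1 tree decomposition is:
Bags: B1 = {a, b}  B2 = {b, d}  B3 = {c, d}
Tree: B1–B2, B2–B3
Every bag has size at most 2, so the width is 2 − 1 = 1 and tw(G) ≤ 1. Any graph with an edge has treewidth ≥ 1, and G has the edge a–b. Combining the bounds, tw(G) = 1.

1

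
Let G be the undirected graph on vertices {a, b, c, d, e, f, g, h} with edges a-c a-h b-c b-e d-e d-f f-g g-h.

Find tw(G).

2

A width-2 tree decomposition is:
Bags: B1 = {a, c, h}  B2 = {b, c, h}  B3 = {b, e, h}  B4 = {d, e, h}  B5 = {d, f, h}  B6 = {f, g, h}
Tree: B1–B2, B2–B3, B3–B4, B4–B5, B5–B6
Each bag holds 3 vertices, so the decomposition has width 2, which upper-bounds the treewidth. Since h–a–c–b–e–d–f–g–h is a cycle in G, G is not acyclic. Forests are exactly the graphs of treewidth ≤ 1, so tw(G) ≥ 2. Hence tw(G) = 2 exactly.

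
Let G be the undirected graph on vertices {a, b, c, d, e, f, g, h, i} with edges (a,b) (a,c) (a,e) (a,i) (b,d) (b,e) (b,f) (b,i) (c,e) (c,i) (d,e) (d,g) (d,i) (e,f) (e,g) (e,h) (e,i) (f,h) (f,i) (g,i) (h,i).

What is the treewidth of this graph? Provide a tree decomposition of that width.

Treewidth 3.
One such decomposition:
Bags: B1 = {b, e, f, i}  B2 = {b, d, e, i}  B3 = {a, b, e, i}  B4 = {a, c, e, i}  B5 = {e, f, h, i}  B6 = {d, e, g, i}
Tree: B1–B2, B1–B3, B3–B4, B1–B5, B2–B6

Each bag holds 4 vertices, so the decomposition has width 3, which upper-bounds the treewidth. For the lower bound, the 4 vertices {d, e, g, i} are pairwise adjacent, and any tree decomposition puts a clique entirely inside one bag — forcing width ≥ 3. Hence tw(G) = 3 exactly.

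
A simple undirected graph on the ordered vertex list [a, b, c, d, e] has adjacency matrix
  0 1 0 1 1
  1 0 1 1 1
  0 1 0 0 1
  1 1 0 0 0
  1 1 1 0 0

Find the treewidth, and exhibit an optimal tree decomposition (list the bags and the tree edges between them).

Treewidth 2.
One such decomposition:
Bags: B1 = {a, b, e}  B2 = {a, b, d}  B3 = {b, c, e}
Tree: B1–B2, B1–B3

Every bag has size at most 3, so the width is 3 − 1 = 2 and tw(G) ≤ 2. On the other hand G contains the 3-clique {a, b, d}. A clique must lie in a single bag of any decomposition, so no decomposition can have width below 2. Therefore the treewidth is 2.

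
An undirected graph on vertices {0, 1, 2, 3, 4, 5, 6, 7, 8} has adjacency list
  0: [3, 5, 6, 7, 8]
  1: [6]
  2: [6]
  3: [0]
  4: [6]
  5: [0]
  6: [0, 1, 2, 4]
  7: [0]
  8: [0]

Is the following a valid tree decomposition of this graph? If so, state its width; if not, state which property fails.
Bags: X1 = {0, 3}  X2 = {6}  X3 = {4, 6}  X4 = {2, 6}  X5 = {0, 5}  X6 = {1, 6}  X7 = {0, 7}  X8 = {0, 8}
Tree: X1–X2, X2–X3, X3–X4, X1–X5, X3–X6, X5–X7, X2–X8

A tree decomposition must satisfy three properties: every vertex lies in some bag; for every edge, both endpoints lie together in some bag; and for every vertex, the bags containing it form a connected subtree. Here edge (0,6) lies in no bag, so the decomposition is invalid.

No — edge (0,6) lies in no bag.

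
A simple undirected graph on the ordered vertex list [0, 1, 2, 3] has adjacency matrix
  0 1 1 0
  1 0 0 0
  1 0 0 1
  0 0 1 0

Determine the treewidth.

A width-1 tree decomposition is:
Bags: B1 = {2, 3}  B2 = {0, 2}  B3 = {0, 1}
Tree: B1–B2, B2–B3
Every bag has size at most 2, so the width is 2 − 1 = 1 and tw(G) ≤ 1. Since G has at least one edge (e.g. 3–2), it is not an edgeless graph, so tw(G) ≥ 1. The upper and lower bounds meet at 1, so that is the treewidth.

1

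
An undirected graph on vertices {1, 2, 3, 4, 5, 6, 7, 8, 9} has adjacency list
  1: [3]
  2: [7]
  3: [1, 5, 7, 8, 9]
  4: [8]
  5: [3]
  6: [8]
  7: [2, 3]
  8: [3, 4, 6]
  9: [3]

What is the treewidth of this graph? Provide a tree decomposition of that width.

Treewidth 1.
One such decomposition:
Bags: B1 = {3, 9}  B2 = {3, 8}  B3 = {4, 8}  B4 = {1, 3}  B5 = {6, 8}  B6 = {3, 7}  B7 = {2, 7}  B8 = {3, 5}
Tree: B1–B2, B2–B3, B1–B4, B3–B5, B2–B6, B6–B7, B6–B8

Every bag has size at most 2, so the width is 2 − 1 = 1 and tw(G) ≤ 1. Any graph with an edge has treewidth ≥ 1, and G has the edge 3–9. Hence tw(G) = 1 exactly.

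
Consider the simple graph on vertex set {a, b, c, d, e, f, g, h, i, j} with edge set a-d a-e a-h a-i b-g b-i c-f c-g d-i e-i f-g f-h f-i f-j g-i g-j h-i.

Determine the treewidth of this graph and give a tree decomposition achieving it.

Treewidth 2.
Bags: B1 = {a, h, i}  B2 = {f, h, i}  B3 = {f, g, i}  B4 = {a, e, i}  B5 = {a, d, i}  B6 = {c, f, g}  B7 = {f, g, j}  B8 = {b, g, i}
Tree: B1–B2, B2–B3, B1–B4, B1–B5, B3–B6, B6–B7, B3–B8

Each bag holds 3 vertices, so the decomposition has width 2, which upper-bounds the treewidth. For the lower bound, the 3 vertices {f, g, j} are pairwise adjacent, and any tree decomposition puts a clique entirely inside one bag — forcing width ≥ 2. Combining the bounds, tw(G) = 2.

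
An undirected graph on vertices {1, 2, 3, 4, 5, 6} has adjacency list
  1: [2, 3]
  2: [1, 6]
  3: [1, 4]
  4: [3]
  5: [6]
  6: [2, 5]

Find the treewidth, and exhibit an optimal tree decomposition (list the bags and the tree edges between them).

Treewidth 1.
One optimal decomposition is:
Bags: B1 = {5, 6}  B2 = {2, 6}  B3 = {1, 2}  B4 = {1, 3}  B5 = {3, 4}
Tree: B1–B2, B2–B3, B3–B4, B4–B5

Every bag has size at most 2, so the width is 2 − 1 = 1 and tw(G) ≤ 1. Since G has at least one edge (e.g. 5–6), it is not an edgeless graph, so tw(G) ≥ 1. The upper and lower bounds meet at 1, so that is the treewidth.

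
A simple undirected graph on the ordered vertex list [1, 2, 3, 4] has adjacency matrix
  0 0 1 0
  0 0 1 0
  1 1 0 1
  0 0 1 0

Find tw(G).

A width-1 tree decomposition is:
Bags: B1 = {3, 4}  B2 = {1, 3}  B3 = {2, 3}
Tree: B1–B2, B1–B3
Every bag has size at most 2, so the width is 2 − 1 = 1 and tw(G) ≤ 1. Since G has at least one edge (e.g. 4–3), it is not an edgeless graph, so tw(G) ≥ 1. Hence tw(G) = 1 exactly.

1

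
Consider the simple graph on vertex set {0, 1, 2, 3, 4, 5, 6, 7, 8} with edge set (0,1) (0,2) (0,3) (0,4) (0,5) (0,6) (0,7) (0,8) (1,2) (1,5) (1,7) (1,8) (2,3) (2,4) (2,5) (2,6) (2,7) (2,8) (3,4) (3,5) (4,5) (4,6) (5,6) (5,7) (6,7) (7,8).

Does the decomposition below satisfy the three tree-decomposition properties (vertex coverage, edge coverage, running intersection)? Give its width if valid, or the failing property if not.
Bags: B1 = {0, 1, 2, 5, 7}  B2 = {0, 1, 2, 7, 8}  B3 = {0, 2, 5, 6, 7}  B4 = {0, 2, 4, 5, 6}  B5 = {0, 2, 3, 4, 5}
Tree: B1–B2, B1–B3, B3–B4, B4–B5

Checking the three conditions: (i) the bags cover all of {0, 1, 2, 3, 4, 5, 6, 7, 8}; (ii) for each edge, some bag contains both endpoints; (iii) the bags containing any fixed vertex form a subtree. All hold, so the decomposition is valid with width 5 − 1 = 4.

Yes; width 4.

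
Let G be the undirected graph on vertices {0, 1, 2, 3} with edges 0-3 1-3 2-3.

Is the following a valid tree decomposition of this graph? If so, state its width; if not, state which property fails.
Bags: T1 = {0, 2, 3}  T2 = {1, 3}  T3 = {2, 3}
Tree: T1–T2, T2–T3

No — bags containing vertex 2 are not connected in the tree.

A tree decomposition must satisfy three properties: every vertex lies in some bag; for every edge, both endpoints lie together in some bag; and for every vertex, the bags containing it form a connected subtree. Here bags containing vertex 2 are not connected in the tree, so the decomposition is invalid.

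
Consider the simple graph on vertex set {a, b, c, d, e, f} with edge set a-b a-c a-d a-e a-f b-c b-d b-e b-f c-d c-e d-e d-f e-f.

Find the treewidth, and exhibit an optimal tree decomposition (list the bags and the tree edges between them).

Every bag has size at most 5, so the width is 5 − 1 = 4 and tw(G) ≤ 4. On the other hand G contains the 5-clique {a, b, c, d, e}. A clique must lie in a single bag of any decomposition, so no decomposition can have width below 4. Hence tw(G) = 4 exactly.

Treewidth 4.
Bags: B1 = {a, b, d, e, f}  B2 = {a, b, c, d, e}
Tree: B1–B2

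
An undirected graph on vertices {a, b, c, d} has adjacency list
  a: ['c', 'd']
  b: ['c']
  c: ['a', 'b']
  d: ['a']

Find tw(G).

1

A width-1 tree decomposition is:
Bags: B1 = {a, c}  B2 = {a, d}  B3 = {b, c}
Tree: B1–B2, B1–B3
Every bag has size at most 2, so the width is 2 − 1 = 1 and tw(G) ≤ 1. Since G has at least one edge (e.g. a–c), it is not an edgeless graph, so tw(G) ≥ 1. Combining the bounds, tw(G) = 1.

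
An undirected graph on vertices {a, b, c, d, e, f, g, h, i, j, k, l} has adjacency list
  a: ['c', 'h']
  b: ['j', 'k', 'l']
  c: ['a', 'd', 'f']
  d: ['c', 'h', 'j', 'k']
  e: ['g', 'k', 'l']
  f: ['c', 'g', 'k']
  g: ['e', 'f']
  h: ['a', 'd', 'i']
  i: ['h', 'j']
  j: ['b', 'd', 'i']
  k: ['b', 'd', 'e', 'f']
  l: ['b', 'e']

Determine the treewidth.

3

A width-3 tree decomposition is:
Bags: B1 = {a, h, i, j}  B2 = {a, d, h, j}  B3 = {a, c, d, j}  B4 = {b, c, d, j}  B5 = {b, c, d, k}  B6 = {b, c, f, k}  B7 = {b, f, k, l}  B8 = {e, f, k, l}  B9 = {e, f, g, l}
Tree: B1–B2, B2–B3, B3–B4, B4–B5, B5–B6, B6–B7, B7–B8, B8–B9
Each bag holds 4 vertices, so the decomposition has width 3, which upper-bounds the treewidth. For the lower bound: the 4 vertex sets {a,h,i}, {j}, {d}, {b,c,f,k} are disjoint, each induces a connected subgraph, and every pair is joined by at least one edge of G. Contracting each set to a single vertex therefore yields K_{4} as a minor, and since treewidth is minor-monotone, tw(G) ≥ tw(K_{4}) = 3. Therefore the treewidth is 3.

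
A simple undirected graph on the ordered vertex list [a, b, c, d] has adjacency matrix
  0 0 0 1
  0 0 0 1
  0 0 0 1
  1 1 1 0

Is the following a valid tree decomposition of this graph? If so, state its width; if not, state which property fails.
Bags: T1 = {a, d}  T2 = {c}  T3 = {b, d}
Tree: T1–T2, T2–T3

No — edge (d,c) lies in no bag.

A tree decomposition must satisfy three properties: every vertex lies in some bag; for every edge, both endpoints lie together in some bag; and for every vertex, the bags containing it form a connected subtree. Here edge (d,c) lies in no bag, so the decomposition is invalid.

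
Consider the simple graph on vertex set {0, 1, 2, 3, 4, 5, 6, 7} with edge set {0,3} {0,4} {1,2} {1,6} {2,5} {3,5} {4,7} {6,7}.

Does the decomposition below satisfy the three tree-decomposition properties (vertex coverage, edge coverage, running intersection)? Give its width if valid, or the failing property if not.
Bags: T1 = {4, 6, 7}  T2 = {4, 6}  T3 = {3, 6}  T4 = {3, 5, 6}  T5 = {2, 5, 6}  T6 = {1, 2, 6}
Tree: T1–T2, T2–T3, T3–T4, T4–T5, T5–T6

A tree decomposition must satisfy three properties: every vertex lies in some bag; for every edge, both endpoints lie together in some bag; and for every vertex, the bags containing it form a connected subtree. Here vertex 0 appears in no bag, so the decomposition is invalid.

No — vertex 0 appears in no bag.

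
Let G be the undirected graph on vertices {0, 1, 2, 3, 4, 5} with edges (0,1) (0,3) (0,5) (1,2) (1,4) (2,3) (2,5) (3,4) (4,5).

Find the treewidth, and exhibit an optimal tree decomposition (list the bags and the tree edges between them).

Treewidth 3.
One such decomposition:
Bags: B1 = {1, 2, 3, 5}  B2 = {1, 3, 4, 5}  B3 = {0, 1, 3, 5}
Tree: B1–B2, B2–B3

Each bag holds 4 vertices, so the decomposition has width 3, which upper-bounds the treewidth. For the lower bound: the 4 vertex sets {1,2}, {4,5}, {3}, {0} are disjoint, each induces a connected subgraph, and every pair is joined by at least one edge of G. Contracting each set to a single vertex therefore yields K_{4} as a minor, and since treewidth is minor-monotone, tw(G) ≥ tw(K_{4}) = 3. Therefore the treewidth is 3.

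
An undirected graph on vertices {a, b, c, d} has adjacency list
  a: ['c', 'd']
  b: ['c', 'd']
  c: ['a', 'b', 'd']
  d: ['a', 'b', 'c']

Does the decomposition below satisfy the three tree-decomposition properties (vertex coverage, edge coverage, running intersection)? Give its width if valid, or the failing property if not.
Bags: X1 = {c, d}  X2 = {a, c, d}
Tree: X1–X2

No — vertex b appears in no bag.

A tree decomposition must satisfy three properties: every vertex lies in some bag; for every edge, both endpoints lie together in some bag; and for every vertex, the bags containing it form a connected subtree. Here vertex b appears in no bag, so the decomposition is invalid.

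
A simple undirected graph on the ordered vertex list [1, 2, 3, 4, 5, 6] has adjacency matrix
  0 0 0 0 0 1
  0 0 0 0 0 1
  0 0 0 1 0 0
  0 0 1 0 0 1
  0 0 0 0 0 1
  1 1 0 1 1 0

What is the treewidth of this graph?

A width-1 tree decomposition is:
Bags: B1 = {3, 4}  B2 = {4, 6}  B3 = {2, 6}  B4 = {1, 6}  B5 = {5, 6}
Tree: B1–B2, B2–B3, B3–B4, B2–B5
Each bag holds 2 vertices, so the decomposition has width 1, which upper-bounds the treewidth. G has an edge, so its treewidth is at least 1. Therefore the treewidth is 1.

1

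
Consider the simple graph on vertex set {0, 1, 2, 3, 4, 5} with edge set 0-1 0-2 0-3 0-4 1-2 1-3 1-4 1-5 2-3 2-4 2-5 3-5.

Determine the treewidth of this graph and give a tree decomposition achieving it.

Every bag has size at most 4, so the width is 4 − 1 = 3 and tw(G) ≤ 3. Conversely, {0, 1, 2, 3} is a clique of size 4, and the vertices of any clique must share a bag in every tree decomposition; so some bag has ≥ 4 vertices and tw(G) ≥ 3. Combining the bounds, tw(G) = 3.

Treewidth 3.
One such decomposition:
Bags: B1 = {0, 1, 2, 4}  B2 = {0, 1, 2, 3}  B3 = {1, 2, 3, 5}
Tree: B1–B2, B2–B3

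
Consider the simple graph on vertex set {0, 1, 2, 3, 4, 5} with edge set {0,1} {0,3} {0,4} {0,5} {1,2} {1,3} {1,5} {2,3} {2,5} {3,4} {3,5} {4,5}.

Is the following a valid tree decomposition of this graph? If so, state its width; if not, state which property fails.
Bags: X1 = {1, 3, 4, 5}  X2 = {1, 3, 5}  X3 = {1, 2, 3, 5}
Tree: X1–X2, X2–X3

No — vertex 0 appears in no bag.

A tree decomposition must satisfy three properties: every vertex lies in some bag; for every edge, both endpoints lie together in some bag; and for every vertex, the bags containing it form a connected subtree. Here vertex 0 appears in no bag, so the decomposition is invalid.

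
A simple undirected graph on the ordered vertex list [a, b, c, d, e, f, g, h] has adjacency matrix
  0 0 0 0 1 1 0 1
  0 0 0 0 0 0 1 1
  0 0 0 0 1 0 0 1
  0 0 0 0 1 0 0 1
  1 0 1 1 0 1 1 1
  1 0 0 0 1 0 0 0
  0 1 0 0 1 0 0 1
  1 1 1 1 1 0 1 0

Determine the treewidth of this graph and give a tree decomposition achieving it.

The largest bag has 3 vertices, giving width 2; this decomposition certifies tw(G) ≤ 2. Conversely, {d, e, h} is a clique of size 3, and the vertices of any clique must share a bag in every tree decomposition; so some bag has ≥ 3 vertices and tw(G) ≥ 2. Therefore the treewidth is 2.

Treewidth 2.
Bags: B1 = {c, e, h}  B2 = {e, g, h}  B3 = {b, g, h}  B4 = {a, e, h}  B5 = {d, e, h}  B6 = {a, e, f}
Tree: B1–B2, B2–B3, B2–B4, B1–B5, B4–B6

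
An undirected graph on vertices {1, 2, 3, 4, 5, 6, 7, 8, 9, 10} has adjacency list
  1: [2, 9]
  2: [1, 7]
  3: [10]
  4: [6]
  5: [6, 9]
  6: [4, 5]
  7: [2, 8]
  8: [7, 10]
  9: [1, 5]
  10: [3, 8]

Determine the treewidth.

A width-1 tree decomposition is:
Bags: B1 = {3, 10}  B2 = {8, 10}  B3 = {7, 8}  B4 = {2, 7}  B5 = {1, 2}  B6 = {1, 9}  B7 = {5, 9}  B8 = {5, 6}  B9 = {4, 6}
Tree: B1–B2, B2–B3, B3–B4, B4–B5, B5–B6, B6–B7, B7–B8, B8–B9
Each bag holds 2 vertices, so the decomposition has width 1, which upper-bounds the treewidth. Any graph with an edge has treewidth ≥ 1, and G has the edge 3–10. Combining the bounds, tw(G) = 1.

1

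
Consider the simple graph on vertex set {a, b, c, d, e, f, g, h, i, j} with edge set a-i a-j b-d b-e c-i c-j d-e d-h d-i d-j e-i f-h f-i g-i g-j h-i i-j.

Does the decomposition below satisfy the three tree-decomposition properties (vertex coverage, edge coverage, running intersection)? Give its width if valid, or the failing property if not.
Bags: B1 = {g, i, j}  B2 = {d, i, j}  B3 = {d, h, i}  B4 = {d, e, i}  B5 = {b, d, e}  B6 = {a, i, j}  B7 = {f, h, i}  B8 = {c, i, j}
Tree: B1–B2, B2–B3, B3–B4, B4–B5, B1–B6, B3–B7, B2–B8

Yes; width 2.

Every vertex of G appears in some bag (union = {a, b, c, d, e, f, g, h, i, j}); every edge is covered by a bag; and for each vertex v the set of bags containing v is connected in the bag tree. The decomposition is therefore valid. The largest bag has 3 vertices, so the width is 2.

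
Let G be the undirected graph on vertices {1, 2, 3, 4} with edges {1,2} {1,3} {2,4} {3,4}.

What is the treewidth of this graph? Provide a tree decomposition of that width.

Treewidth 2.
Bags: B1 = {1, 2, 4}  B2 = {1, 3, 4}
Tree: B1–B2

Every bag has size at most 3, so the width is 3 − 1 = 2 and tw(G) ≤ 2. Since 1–2–4–3–1 is a cycle in G, G is not acyclic. Forests are exactly the graphs of treewidth ≤ 1, so tw(G) ≥ 2. Therefore the treewidth is 2.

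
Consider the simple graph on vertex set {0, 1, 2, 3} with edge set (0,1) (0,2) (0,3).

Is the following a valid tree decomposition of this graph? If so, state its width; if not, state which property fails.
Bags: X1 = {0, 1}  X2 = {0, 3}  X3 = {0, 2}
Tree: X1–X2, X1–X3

Yes; width 1.

Vertex coverage: the bags together contain {0, 1, 2, 3}, the full vertex set. Edge coverage: each edge of G has both endpoints in at least one bag. Running intersection: for every vertex, the bags containing it form a connected subtree. All three properties hold, so this is a valid tree decomposition of width max|bag| − 1 = 1, and hence tw(G) ≤ 1.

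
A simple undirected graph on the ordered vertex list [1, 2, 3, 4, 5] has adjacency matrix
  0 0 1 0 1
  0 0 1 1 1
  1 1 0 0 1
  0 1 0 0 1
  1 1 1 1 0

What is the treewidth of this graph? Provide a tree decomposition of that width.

Every bag has size at most 3, so the width is 3 − 1 = 2 and tw(G) ≤ 2. On the other hand G contains the 3-clique {1, 3, 5}. A clique must lie in a single bag of any decomposition, so no decomposition can have width below 2. Hence tw(G) = 2 exactly.

Treewidth 2.
One optimal decomposition is:
Bags: B1 = {1, 3, 5}  B2 = {2, 3, 5}  B3 = {2, 4, 5}
Tree: B1–B2, B2–B3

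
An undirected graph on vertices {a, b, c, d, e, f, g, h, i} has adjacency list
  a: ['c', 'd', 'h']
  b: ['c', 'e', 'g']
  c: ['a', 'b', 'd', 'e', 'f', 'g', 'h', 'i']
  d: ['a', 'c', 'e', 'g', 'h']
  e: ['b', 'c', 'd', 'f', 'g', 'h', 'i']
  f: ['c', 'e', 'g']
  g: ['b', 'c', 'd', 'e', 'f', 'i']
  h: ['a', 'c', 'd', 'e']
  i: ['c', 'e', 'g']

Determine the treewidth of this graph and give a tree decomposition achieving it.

The largest bag has 4 vertices, giving width 3; this decomposition certifies tw(G) ≤ 3. For the lower bound, the 4 vertices {c, d, e, g} are pairwise adjacent, and any tree decomposition puts a clique entirely inside one bag — forcing width ≥ 3. Hence tw(G) = 3 exactly.

Treewidth 3.
One such decomposition:
Bags: B1 = {c, d, e, h}  B2 = {c, d, e, g}  B3 = {b, c, e, g}  B4 = {a, c, d, h}  B5 = {c, e, g, i}  B6 = {c, e, f, g}
Tree: B1–B2, B2–B3, B1–B4, B3–B5, B3–B6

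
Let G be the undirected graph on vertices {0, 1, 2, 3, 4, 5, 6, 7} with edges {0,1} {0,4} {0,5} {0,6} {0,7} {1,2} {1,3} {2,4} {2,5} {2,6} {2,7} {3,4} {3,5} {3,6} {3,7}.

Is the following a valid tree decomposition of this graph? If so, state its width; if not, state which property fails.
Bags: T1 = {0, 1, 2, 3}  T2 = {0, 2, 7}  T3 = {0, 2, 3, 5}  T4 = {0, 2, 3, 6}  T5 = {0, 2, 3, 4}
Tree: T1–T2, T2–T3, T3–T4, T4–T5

No — edge (3,7) lies in no bag.

A tree decomposition must satisfy three properties: every vertex lies in some bag; for every edge, both endpoints lie together in some bag; and for every vertex, the bags containing it form a connected subtree. Here edge (3,7) lies in no bag, so the decomposition is invalid.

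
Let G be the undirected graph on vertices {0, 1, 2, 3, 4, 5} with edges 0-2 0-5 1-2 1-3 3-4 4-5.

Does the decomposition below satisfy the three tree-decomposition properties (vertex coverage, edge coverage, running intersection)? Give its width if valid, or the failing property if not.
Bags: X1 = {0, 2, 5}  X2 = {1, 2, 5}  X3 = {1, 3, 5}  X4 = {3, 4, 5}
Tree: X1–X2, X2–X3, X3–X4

Yes; width 2.

Vertex coverage: the bags together contain {0, 1, 2, 3, 4, 5}, the full vertex set. Edge coverage: each edge of G has both endpoints in at least one bag. Running intersection: for every vertex, the bags containing it form a connected subtree. All three properties hold, so this is a valid tree decomposition of width max|bag| − 1 = 2, and hence tw(G) ≤ 2.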